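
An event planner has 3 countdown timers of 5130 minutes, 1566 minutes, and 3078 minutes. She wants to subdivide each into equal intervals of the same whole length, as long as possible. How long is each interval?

The interval must divide each timer length; the longest such is the gcd.
5130 = 2 × 3^3 × 5 × 19
1566 = 2 × 3^3 × 29
3078 = 2 × 3^4 × 19
gcd(5130, 1566, 3078) = 2 × 3^3 = 54.

54 minutes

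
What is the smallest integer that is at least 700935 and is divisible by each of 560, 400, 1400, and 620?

781200

The integer must be a common multiple of 560, 400, 1400, and 620, so a multiple of their LCM.
560 = 2^4 × 5 × 7
400 = 2^4 × 5^2
1400 = 2^3 × 5^2 × 7
620 = 2^2 × 5 × 31
LCM(560, 400, 1400, 620) = 2^4 × 5^2 × 7 × 31 = 86800.
Smallest multiple of 86800 that is ≥ 700935: ⌈700935/86800⌉ × 86800 = 9 × 86800 = 781200.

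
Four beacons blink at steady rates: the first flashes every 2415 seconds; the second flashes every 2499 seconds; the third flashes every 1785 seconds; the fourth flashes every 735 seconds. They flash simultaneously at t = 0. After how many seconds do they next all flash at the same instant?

The first simultaneous occurrence is after LCM of the individual periods.
2415 = 3 × 5 × 7 × 23
2499 = 3 × 7^2 × 17
1785 = 3 × 5 × 7 × 17
735 = 3 × 5 × 7^2
LCM(2415, 2499, 1785, 735) = 3 × 5 × 7^2 × 17 × 23 = 287385.

287385 seconds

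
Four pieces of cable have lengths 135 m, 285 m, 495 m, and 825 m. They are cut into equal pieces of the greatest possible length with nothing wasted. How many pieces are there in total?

Piece length = gcd(135, 285, 495, 825).
135 = 3^3 × 5
285 = 3 × 5 × 19
495 = 3^2 × 5 × 11
825 = 3 × 5^2 × 11
gcd(135, 285, 495, 825) = 3 × 5 = 15.
Total pieces = 135/15 + 285/15 + 495/15 + 825/15 = 9 + 19 + 33 + 55 = 116.

116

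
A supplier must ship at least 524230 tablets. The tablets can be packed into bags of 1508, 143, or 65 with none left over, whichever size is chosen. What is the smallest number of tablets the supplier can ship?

580580

The number of tablets must be a common multiple of 1508, 143, and 65, so a multiple of their LCM.
1508 = 2^2 × 13 × 29
143 = 11 × 13
65 = 5 × 13
LCM(1508, 143, 65) = 2^2 × 5 × 11 × 13 × 29 = 82940.
Smallest multiple of 82940 that is ≥ 524230: ⌈524230/82940⌉ × 82940 = 7 × 82940 = 580580.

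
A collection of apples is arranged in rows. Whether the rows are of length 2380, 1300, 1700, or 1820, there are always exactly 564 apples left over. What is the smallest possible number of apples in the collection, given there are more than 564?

155264

N − 564 must be a common multiple of 2380, 1300, 1700, and 1820.
2380 = 2^2 × 5 × 7 × 17
1300 = 2^2 × 5^2 × 13
1700 = 2^2 × 5^2 × 17
1820 = 2^2 × 5 × 7 × 13
LCM(2380, 1300, 1700, 1820) = 2^2 × 5^2 × 7 × 13 × 17 = 154700.
Smallest N > 564 is LCM + 564 = 154700 + 564 = 155264.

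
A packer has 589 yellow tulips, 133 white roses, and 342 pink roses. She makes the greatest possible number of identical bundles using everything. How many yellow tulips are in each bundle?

Number of bundles = gcd(589, 133, 342).
589 = 19 × 31
133 = 7 × 19
342 = 2 × 3^2 × 19
gcd(589, 133, 342) = 19.
yellow tulips per bundle = 589 / 19 = 31.

31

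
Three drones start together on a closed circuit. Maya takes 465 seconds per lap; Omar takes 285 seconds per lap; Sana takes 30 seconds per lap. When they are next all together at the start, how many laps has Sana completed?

They are all back at their starting positions together after one LCM of the periods.
465 = 3 × 5 × 31
285 = 3 × 5 × 19
30 = 2 × 3 × 5
LCM(465, 285, 30) = 2 × 3 × 5 × 19 × 31 = 17670.
Laps for period 30: 17670 / 30 = 589.

589 laps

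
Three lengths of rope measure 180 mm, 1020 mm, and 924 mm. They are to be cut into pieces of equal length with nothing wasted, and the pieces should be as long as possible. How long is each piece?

12 mm

Each piece length must divide every original length, so the longest possible is gcd(180, 1020, 924).
180 = 2^2 × 3^2 × 5
1020 = 2^2 × 3 × 5 × 17
924 = 2^2 × 3 × 7 × 11
gcd(180, 1020, 924) = 2^2 × 3 = 12.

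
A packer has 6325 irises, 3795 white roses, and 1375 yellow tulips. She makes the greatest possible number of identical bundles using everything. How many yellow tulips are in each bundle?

25

Number of bundles = gcd(6325, 3795, 1375).
6325 = 5^2 × 11 × 23
3795 = 3 × 5 × 11 × 23
1375 = 5^3 × 11
gcd(6325, 3795, 1375) = 5 × 11 = 55.
yellow tulips per bundle = 1375 / 55 = 25.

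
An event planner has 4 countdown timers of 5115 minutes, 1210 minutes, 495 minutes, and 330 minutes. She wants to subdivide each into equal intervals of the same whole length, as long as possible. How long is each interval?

The interval must divide each timer length; the longest such is the gcd.
5115 = 3 × 5 × 11 × 31
1210 = 2 × 5 × 11^2
495 = 3^2 × 5 × 11
330 = 2 × 3 × 5 × 11
gcd(5115, 1210, 495, 330) = 5 × 11 = 55.

55 minutes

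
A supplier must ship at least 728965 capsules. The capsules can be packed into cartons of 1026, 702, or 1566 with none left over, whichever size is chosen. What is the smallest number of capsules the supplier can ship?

773604

The number of capsules must be a common multiple of 1026, 702, and 1566, so a multiple of their LCM.
1026 = 2 × 3^3 × 19
702 = 2 × 3^3 × 13
1566 = 2 × 3^3 × 29
LCM(1026, 702, 1566) = 2 × 3^3 × 13 × 19 × 29 = 386802.
Smallest multiple of 386802 that is ≥ 728965: ⌈728965/386802⌉ × 386802 = 2 × 386802 = 773604.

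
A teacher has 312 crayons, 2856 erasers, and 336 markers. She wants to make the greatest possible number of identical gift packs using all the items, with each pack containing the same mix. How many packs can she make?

24 packs

The pack count must divide each quantity, so the greatest is gcd(312, 2856, 336).
312 = 2^3 × 3 × 13
2856 = 2^3 × 3 × 7 × 17
336 = 2^4 × 3 × 7
gcd(312, 2856, 336) = 2^3 × 3 = 24.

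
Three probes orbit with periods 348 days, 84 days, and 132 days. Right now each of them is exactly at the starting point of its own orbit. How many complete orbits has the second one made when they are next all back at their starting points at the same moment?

The first common completion time is the LCM of the periods.
348 = 2^2 × 3 × 29
84 = 2^2 × 3 × 7
132 = 2^2 × 3 × 11
LCM(348, 84, 132) = 2^2 × 3 × 7 × 11 × 29 = 26796.
Orbits for period 84: 26796 / 84 = 319.

319 orbits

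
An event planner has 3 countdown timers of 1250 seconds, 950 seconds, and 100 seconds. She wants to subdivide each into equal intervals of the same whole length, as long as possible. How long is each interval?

The interval must divide each timer length; the longest such is the gcd.
1250 = 2 × 5^4
950 = 2 × 5^2 × 19
100 = 2^2 × 5^2
gcd(1250, 950, 100) = 2 × 5^2 = 50.

50 seconds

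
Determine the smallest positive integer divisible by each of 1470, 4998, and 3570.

24990

1470 = 2 × 3 × 5 × 7^2
4998 = 2 × 3 × 7^2 × 17
3570 = 2 × 3 × 5 × 7 × 17
LCM(1470, 4998, 3570) = 2 × 3 × 5 × 7^2 × 17 = 24990.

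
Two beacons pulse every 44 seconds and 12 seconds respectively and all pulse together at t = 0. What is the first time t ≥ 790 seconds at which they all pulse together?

792 seconds

Joint pulses occur at multiples of LCM(44, 12).
44 = 2^2 × 11
12 = 2^2 × 3
LCM(44, 12) = 2^2 × 3 × 11 = 132.
Smallest multiple of 132 that is ≥ 790: ⌈790/132⌉ × 132 = 6 × 132 = 792.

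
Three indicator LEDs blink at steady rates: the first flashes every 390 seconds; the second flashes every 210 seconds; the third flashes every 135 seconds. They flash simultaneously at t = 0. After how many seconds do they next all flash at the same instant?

24570 seconds

We need the least common multiple of the intervals.
390 = 2 × 3 × 5 × 13
210 = 2 × 3 × 5 × 7
135 = 3^3 × 5
LCM(390, 210, 135) = 2 × 3^3 × 5 × 7 × 13 = 24570.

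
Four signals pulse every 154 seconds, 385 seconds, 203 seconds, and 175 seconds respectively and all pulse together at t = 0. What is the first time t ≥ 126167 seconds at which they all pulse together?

Joint pulses occur at multiples of LCM(154, 385, 203, 175).
154 = 2 × 7 × 11
385 = 5 × 7 × 11
203 = 7 × 29
175 = 5^2 × 7
LCM(154, 385, 203, 175) = 2 × 5^2 × 7 × 11 × 29 = 111650.
Smallest multiple of 111650 that is ≥ 126167: ⌈126167/111650⌉ × 111650 = 2 × 111650 = 223300.

223300 seconds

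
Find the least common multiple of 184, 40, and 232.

26680

184 = 2^3 × 23
40 = 2^3 × 5
232 = 2^3 × 29
LCM(184, 40, 232) = 2^3 × 5 × 23 × 29 = 26680.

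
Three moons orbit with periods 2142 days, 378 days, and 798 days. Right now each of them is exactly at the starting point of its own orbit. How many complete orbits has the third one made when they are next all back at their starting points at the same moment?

153 orbits

They are all back at their starting positions together after one LCM of the periods.
2142 = 2 × 3^2 × 7 × 17
378 = 2 × 3^3 × 7
798 = 2 × 3 × 7 × 19
LCM(2142, 378, 798) = 2 × 3^3 × 7 × 17 × 19 = 122094.
Orbits for period 798: 122094 / 798 = 153.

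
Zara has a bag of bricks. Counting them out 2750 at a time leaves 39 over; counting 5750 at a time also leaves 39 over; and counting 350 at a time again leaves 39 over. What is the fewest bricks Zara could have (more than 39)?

N − 39 must be a common multiple of 2750, 5750, and 350.
2750 = 2 × 5^3 × 11
5750 = 2 × 5^3 × 23
350 = 2 × 5^2 × 7
LCM(2750, 5750, 350) = 2 × 5^3 × 7 × 11 × 23 = 442750.
Smallest N > 39 is LCM + 39 = 442750 + 39 = 442789.

442789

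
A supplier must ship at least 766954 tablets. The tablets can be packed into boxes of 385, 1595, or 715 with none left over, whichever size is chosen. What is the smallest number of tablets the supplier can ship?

870870

The number of tablets must be a common multiple of 385, 1595, and 715, so a multiple of their LCM.
385 = 5 × 7 × 11
1595 = 5 × 11 × 29
715 = 5 × 11 × 13
LCM(385, 1595, 715) = 5 × 7 × 11 × 13 × 29 = 145145.
Smallest multiple of 145145 that is ≥ 766954: ⌈766954/145145⌉ × 145145 = 6 × 145145 = 870870.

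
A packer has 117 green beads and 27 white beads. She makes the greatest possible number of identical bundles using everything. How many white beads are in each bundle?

3

Number of bundles = gcd(117, 27).
117 = 3^2 × 13
27 = 3^3
gcd(117, 27) = 3^2 = 9.
white beads per bundle = 27 / 9 = 3.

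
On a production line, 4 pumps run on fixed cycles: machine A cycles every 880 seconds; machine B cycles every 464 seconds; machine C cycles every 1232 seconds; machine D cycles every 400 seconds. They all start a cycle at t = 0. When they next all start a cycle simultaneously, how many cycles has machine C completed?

725 cycles

The first common completion time is the LCM of the periods.
880 = 2^4 × 5 × 11
464 = 2^4 × 29
1232 = 2^4 × 7 × 11
400 = 2^4 × 5^2
LCM(880, 464, 1232, 400) = 2^4 × 5^2 × 7 × 11 × 29 = 893200.
Cycles for period 1232: 893200 / 1232 = 725.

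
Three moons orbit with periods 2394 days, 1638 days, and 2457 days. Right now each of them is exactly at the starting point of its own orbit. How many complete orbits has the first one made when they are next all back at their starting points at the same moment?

They are all back at their starting positions together after one LCM of the periods.
2394 = 2 × 3^2 × 7 × 19
1638 = 2 × 3^2 × 7 × 13
2457 = 3^3 × 7 × 13
LCM(2394, 1638, 2457) = 2 × 3^3 × 7 × 13 × 19 = 93366.
Orbits for period 2394: 93366 / 2394 = 39.

39 orbits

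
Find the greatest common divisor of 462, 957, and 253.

11

462 = 2 × 3 × 7 × 11
957 = 3 × 11 × 29
253 = 11 × 23
gcd(462, 957, 253) = 11.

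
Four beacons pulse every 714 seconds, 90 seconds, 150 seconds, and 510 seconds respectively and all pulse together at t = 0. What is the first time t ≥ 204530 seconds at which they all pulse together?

Joint pulses occur at multiples of LCM(714, 90, 150, 510).
714 = 2 × 3 × 7 × 17
90 = 2 × 3^2 × 5
150 = 2 × 3 × 5^2
510 = 2 × 3 × 5 × 17
LCM(714, 90, 150, 510) = 2 × 3^2 × 5^2 × 7 × 17 = 53550.
Smallest multiple of 53550 that is ≥ 204530: ⌈204530/53550⌉ × 53550 = 4 × 53550 = 214200.

214200 seconds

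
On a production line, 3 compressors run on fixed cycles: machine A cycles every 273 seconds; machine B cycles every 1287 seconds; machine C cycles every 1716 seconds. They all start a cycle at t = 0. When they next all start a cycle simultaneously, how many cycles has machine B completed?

All finish a whole number of cycles simultaneously at t = LCM of the periods.
273 = 3 × 7 × 13
1287 = 3^2 × 11 × 13
1716 = 2^2 × 3 × 11 × 13
LCM(273, 1287, 1716) = 2^2 × 3^2 × 7 × 11 × 13 = 36036.
Cycles for period 1287: 36036 / 1287 = 28.

28 cycles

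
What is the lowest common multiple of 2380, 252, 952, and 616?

2380 = 2^2 × 5 × 7 × 17
252 = 2^2 × 3^2 × 7
952 = 2^3 × 7 × 17
616 = 2^3 × 7 × 11
LCM(2380, 252, 952, 616) = 2^3 × 3^2 × 5 × 7 × 11 × 17 = 471240.

471240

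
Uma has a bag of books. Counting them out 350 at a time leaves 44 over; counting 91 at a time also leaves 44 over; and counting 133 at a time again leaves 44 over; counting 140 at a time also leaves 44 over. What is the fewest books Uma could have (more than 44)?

172944

N − 44 must be a common multiple of 350, 91, 133, and 140.
350 = 2 × 5^2 × 7
91 = 7 × 13
133 = 7 × 19
140 = 2^2 × 5 × 7
LCM(350, 91, 133, 140) = 2^2 × 5^2 × 7 × 13 × 19 = 172900.
Smallest N > 44 is LCM + 44 = 172900 + 44 = 172944.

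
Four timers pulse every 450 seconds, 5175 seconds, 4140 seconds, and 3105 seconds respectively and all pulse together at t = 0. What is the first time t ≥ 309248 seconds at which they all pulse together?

Joint pulses occur at multiples of LCM(450, 5175, 4140, 3105).
450 = 2 × 3^2 × 5^2
5175 = 3^2 × 5^2 × 23
4140 = 2^2 × 3^2 × 5 × 23
3105 = 3^3 × 5 × 23
LCM(450, 5175, 4140, 3105) = 2^2 × 3^3 × 5^2 × 23 = 62100.
Smallest multiple of 62100 that is ≥ 309248: ⌈309248/62100⌉ × 62100 = 5 × 62100 = 310500.

310500 seconds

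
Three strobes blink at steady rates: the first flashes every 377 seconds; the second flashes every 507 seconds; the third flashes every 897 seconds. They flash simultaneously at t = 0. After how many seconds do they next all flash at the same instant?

We need the least common multiple of the intervals.
377 = 13 × 29
507 = 3 × 13^2
897 = 3 × 13 × 23
LCM(377, 507, 897) = 3 × 13^2 × 23 × 29 = 338169.

338169 seconds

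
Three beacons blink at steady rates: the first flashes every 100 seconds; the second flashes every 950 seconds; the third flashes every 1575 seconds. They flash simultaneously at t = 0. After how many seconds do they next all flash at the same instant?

The first simultaneous occurrence is after LCM of the individual periods.
100 = 2^2 × 5^2
950 = 2 × 5^2 × 19
1575 = 3^2 × 5^2 × 7
LCM(100, 950, 1575) = 2^2 × 3^2 × 5^2 × 7 × 19 = 119700.

119700 seconds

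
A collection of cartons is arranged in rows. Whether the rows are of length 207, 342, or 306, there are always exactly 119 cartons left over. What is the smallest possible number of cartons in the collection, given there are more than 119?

133841

N − 119 must be a common multiple of 207, 342, and 306.
207 = 3^2 × 23
342 = 2 × 3^2 × 19
306 = 2 × 3^2 × 17
LCM(207, 342, 306) = 2 × 3^2 × 17 × 19 × 23 = 133722.
Smallest N > 119 is LCM + 119 = 133722 + 119 = 133841.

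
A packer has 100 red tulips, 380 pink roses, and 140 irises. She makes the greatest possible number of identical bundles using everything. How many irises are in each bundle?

7

Number of bundles = gcd(100, 380, 140).
100 = 2^2 × 5^2
380 = 2^2 × 5 × 19
140 = 2^2 × 5 × 7
gcd(100, 380, 140) = 2^2 × 5 = 20.
irises per bundle = 140 / 20 = 7.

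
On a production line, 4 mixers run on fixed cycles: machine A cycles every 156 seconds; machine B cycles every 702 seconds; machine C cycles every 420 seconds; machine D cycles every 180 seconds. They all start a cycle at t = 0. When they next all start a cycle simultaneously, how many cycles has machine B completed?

70 cycles

The first common completion time is the LCM of the periods.
156 = 2^2 × 3 × 13
702 = 2 × 3^3 × 13
420 = 2^2 × 3 × 5 × 7
180 = 2^2 × 3^2 × 5
LCM(156, 702, 420, 180) = 2^2 × 3^3 × 5 × 7 × 13 = 49140.
Cycles for period 702: 49140 / 702 = 70.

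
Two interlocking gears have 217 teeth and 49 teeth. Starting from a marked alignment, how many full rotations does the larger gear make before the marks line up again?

All finish a whole number of cycles simultaneously at t = LCM of the periods.
217 = 7 × 31
49 = 7^2
LCM(217, 49) = 7^2 × 31 = 1519.
Rotations for period 217: 1519 / 217 = 7.

7 rotations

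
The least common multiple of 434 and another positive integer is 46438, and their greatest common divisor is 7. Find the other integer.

gcd × lcm = product of the two integers, so the other integer is (7 × 46438) / 434 = 749.

749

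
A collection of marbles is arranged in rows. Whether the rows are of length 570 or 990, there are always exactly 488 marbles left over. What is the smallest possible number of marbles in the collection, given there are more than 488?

N − 488 must be a common multiple of 570 and 990.
570 = 2 × 3 × 5 × 19
990 = 2 × 3^2 × 5 × 11
LCM(570, 990) = 2 × 3^2 × 5 × 11 × 19 = 18810.
Smallest N > 488 is LCM + 488 = 18810 + 488 = 19298.

19298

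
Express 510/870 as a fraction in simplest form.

510 = 2 × 3 × 5 × 17
870 = 2 × 3 × 5 × 29
gcd(510, 870) = 2 × 3 × 5 = 30.
Divide numerator and denominator by 30: 510/870 = 17/29.

17/29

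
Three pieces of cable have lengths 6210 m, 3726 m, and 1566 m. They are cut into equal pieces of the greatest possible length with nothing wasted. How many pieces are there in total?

Piece length = gcd(6210, 3726, 1566).
6210 = 2 × 3^3 × 5 × 23
3726 = 2 × 3^4 × 23
1566 = 2 × 3^3 × 29
gcd(6210, 3726, 1566) = 2 × 3^3 = 54.
Total pieces = 6210/54 + 3726/54 + 1566/54 = 115 + 69 + 29 = 213.

213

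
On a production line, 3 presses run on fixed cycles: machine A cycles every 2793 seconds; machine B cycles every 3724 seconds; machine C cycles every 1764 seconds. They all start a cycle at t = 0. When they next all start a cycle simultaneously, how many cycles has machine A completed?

The first common completion time is the LCM of the periods.
2793 = 3 × 7^2 × 19
3724 = 2^2 × 7^2 × 19
1764 = 2^2 × 3^2 × 7^2
LCM(2793, 3724, 1764) = 2^2 × 3^2 × 7^2 × 19 = 33516.
Cycles for period 2793: 33516 / 2793 = 12.

12 cycles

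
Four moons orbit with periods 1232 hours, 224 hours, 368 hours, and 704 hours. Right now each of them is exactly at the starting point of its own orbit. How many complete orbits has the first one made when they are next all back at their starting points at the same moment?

92 orbits

They are all back at their starting positions together after one LCM of the periods.
1232 = 2^4 × 7 × 11
224 = 2^5 × 7
368 = 2^4 × 23
704 = 2^6 × 11
LCM(1232, 224, 368, 704) = 2^6 × 7 × 11 × 23 = 113344.
Orbits for period 1232: 113344 / 1232 = 92.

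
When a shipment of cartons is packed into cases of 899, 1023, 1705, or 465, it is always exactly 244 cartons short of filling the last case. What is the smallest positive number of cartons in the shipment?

148091

Being 244 short of a full case of size k means N ≡ −244 (mod k), i.e. N + 244 is a multiple of each size.
899 = 29 × 31
1023 = 3 × 11 × 31
1705 = 5 × 11 × 31
465 = 3 × 5 × 31
LCM(899, 1023, 1705, 465) = 3 × 5 × 11 × 29 × 31 = 148335.
Smallest positive N is 148335 − 244 = 148091.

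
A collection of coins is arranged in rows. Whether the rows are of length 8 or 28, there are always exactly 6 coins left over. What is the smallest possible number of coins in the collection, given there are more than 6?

62

N − 6 must be a common multiple of 8 and 28.
8 = 2^3
28 = 2^2 × 7
LCM(8, 28) = 2^3 × 7 = 56.
Smallest N > 6 is LCM + 6 = 56 + 6 = 62.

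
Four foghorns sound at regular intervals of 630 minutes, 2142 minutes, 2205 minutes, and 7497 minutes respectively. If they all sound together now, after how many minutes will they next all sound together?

74970 minutes

They coincide at every common multiple of the periods; the first is the LCM.
630 = 2 × 3^2 × 5 × 7
2142 = 2 × 3^2 × 7 × 17
2205 = 3^2 × 5 × 7^2
7497 = 3^2 × 7^2 × 17
LCM(630, 2142, 2205, 7497) = 2 × 3^2 × 5 × 7^2 × 17 = 74970.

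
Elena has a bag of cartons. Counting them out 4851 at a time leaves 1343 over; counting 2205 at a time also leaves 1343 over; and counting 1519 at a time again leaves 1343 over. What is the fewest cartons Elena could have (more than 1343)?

N − 1343 must be a common multiple of 4851, 2205, and 1519.
4851 = 3^2 × 7^2 × 11
2205 = 3^2 × 5 × 7^2
1519 = 7^2 × 31
LCM(4851, 2205, 1519) = 3^2 × 5 × 7^2 × 11 × 31 = 751905.
Smallest N > 1343 is LCM + 1343 = 751905 + 1343 = 753248.

753248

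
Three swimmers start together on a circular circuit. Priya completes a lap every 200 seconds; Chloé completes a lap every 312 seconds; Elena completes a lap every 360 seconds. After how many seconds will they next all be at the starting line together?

23400 seconds

The first simultaneous occurrence is after LCM of the individual periods.
200 = 2^3 × 5^2
312 = 2^3 × 3 × 13
360 = 2^3 × 3^2 × 5
LCM(200, 312, 360) = 2^3 × 3^2 × 5^2 × 13 = 23400.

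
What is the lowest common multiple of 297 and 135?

297 = 3^3 × 11
135 = 3^3 × 5
LCM(297, 135) = 3^3 × 5 × 11 = 1485.

1485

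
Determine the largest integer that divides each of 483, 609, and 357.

21

483 = 3 × 7 × 23
609 = 3 × 7 × 29
357 = 3 × 7 × 17
gcd(483, 609, 357) = 3 × 7 = 21.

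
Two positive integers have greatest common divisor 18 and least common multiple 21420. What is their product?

For any two positive integers, gcd × lcm = product = 18 × 21420 = 385560.

385560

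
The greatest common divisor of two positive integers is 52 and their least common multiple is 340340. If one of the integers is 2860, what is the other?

6188

For two integers, gcd × lcm = product, so the other is (52 × 340340) / 2860 = 17697680 / 2860 = 6188.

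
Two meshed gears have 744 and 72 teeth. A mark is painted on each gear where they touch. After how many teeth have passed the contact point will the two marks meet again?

2232 teeth

We need the least common multiple of the intervals.
744 = 2^3 × 3 × 31
72 = 2^3 × 3^2
LCM(744, 72) = 2^3 × 3^2 × 31 = 2232.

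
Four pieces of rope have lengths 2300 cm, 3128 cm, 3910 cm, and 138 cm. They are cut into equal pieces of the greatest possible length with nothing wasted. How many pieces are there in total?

206

Piece length = gcd(2300, 3128, 3910, 138).
2300 = 2^2 × 5^2 × 23
3128 = 2^3 × 17 × 23
3910 = 2 × 5 × 17 × 23
138 = 2 × 3 × 23
gcd(2300, 3128, 3910, 138) = 2 × 23 = 46.
Total pieces = 2300/46 + 3128/46 + 3910/46 + 138/46 = 50 + 68 + 85 + 3 = 206.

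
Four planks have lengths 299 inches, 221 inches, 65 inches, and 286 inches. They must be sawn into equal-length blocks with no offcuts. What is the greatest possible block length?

This is the greatest common divisor of 299, 221, 65, and 286.
299 = 13 × 23
221 = 13 × 17
65 = 5 × 13
286 = 2 × 11 × 13
gcd(299, 221, 65, 286) = 13.

13 inches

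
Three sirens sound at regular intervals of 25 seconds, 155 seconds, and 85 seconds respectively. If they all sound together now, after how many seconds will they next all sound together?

They coincide at every common multiple of the periods; the first is the LCM.
25 = 5^2
155 = 5 × 31
85 = 5 × 17
LCM(25, 155, 85) = 5^2 × 17 × 31 = 13175.

13175 seconds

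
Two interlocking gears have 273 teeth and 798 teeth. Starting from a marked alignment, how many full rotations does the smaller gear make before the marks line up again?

38 rotations

They are all back at their starting positions together after one LCM of the periods.
273 = 3 × 7 × 13
798 = 2 × 3 × 7 × 19
LCM(273, 798) = 2 × 3 × 7 × 13 × 19 = 10374.
Rotations for period 273: 10374 / 273 = 38.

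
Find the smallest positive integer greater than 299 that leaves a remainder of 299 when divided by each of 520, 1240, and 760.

N − 299 must be a common multiple of 520, 1240, and 760.
520 = 2^3 × 5 × 13
1240 = 2^3 × 5 × 31
760 = 2^3 × 5 × 19
LCM(520, 1240, 760) = 2^3 × 5 × 13 × 19 × 31 = 306280.
Smallest N > 299 is LCM + 299 = 306280 + 299 = 306579.

306579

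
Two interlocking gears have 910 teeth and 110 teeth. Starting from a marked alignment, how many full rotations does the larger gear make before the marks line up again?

They are all back at their starting positions together after one LCM of the periods.
910 = 2 × 5 × 7 × 13
110 = 2 × 5 × 11
LCM(910, 110) = 2 × 5 × 7 × 11 × 13 = 10010.
Rotations for period 910: 10010 / 910 = 11.

11 rotations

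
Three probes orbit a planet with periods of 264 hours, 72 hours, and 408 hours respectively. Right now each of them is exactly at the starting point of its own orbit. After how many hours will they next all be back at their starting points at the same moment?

13464 hours

We need the least common multiple of the intervals.
264 = 2^3 × 3 × 11
72 = 2^3 × 3^2
408 = 2^3 × 3 × 17
LCM(264, 72, 408) = 2^3 × 3^2 × 11 × 17 = 13464.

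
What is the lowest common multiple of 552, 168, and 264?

552 = 2^3 × 3 × 23
168 = 2^3 × 3 × 7
264 = 2^3 × 3 × 11
LCM(552, 168, 264) = 2^3 × 3 × 7 × 11 × 23 = 42504.

42504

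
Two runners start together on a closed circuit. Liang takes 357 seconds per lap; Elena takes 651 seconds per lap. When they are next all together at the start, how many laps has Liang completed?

31 laps

All finish a whole number of cycles simultaneously at t = LCM of the periods.
357 = 3 × 7 × 17
651 = 3 × 7 × 31
LCM(357, 651) = 3 × 7 × 17 × 31 = 11067.
Laps for period 357: 11067 / 357 = 31.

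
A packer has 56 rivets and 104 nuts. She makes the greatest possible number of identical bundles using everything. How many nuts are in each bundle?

13

Number of bundles = gcd(56, 104).
56 = 2^3 × 7
104 = 2^3 × 13
gcd(56, 104) = 2^3 = 8.
nuts per bundle = 104 / 8 = 13.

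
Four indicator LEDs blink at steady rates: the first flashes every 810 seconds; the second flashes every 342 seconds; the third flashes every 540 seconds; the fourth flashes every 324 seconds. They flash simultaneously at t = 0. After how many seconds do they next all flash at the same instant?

30780 seconds

We need the least common multiple of the intervals.
810 = 2 × 3^4 × 5
342 = 2 × 3^2 × 19
540 = 2^2 × 3^3 × 5
324 = 2^2 × 3^4
LCM(810, 342, 540, 324) = 2^2 × 3^4 × 5 × 19 = 30780.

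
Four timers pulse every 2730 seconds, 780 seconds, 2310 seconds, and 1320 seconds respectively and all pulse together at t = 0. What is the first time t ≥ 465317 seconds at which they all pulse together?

480480 seconds

Joint pulses occur at multiples of LCM(2730, 780, 2310, 1320).
2730 = 2 × 3 × 5 × 7 × 13
780 = 2^2 × 3 × 5 × 13
2310 = 2 × 3 × 5 × 7 × 11
1320 = 2^3 × 3 × 5 × 11
LCM(2730, 780, 2310, 1320) = 2^3 × 3 × 5 × 7 × 11 × 13 = 120120.
Smallest multiple of 120120 that is ≥ 465317: ⌈465317/120120⌉ × 120120 = 4 × 120120 = 480480.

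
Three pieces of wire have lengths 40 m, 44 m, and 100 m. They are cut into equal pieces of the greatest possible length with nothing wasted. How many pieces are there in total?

46

Piece length = gcd(40, 44, 100).
40 = 2^3 × 5
44 = 2^2 × 11
100 = 2^2 × 5^2
gcd(40, 44, 100) = 2^2 = 4.
Total pieces = 40/4 + 44/4 + 100/4 = 10 + 11 + 25 = 46.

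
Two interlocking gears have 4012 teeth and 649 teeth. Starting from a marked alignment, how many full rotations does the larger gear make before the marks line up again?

All finish a whole number of cycles simultaneously at t = LCM of the periods.
4012 = 2^2 × 17 × 59
649 = 11 × 59
LCM(4012, 649) = 2^2 × 11 × 17 × 59 = 44132.
Rotations for period 4012: 44132 / 4012 = 11.

11 rotations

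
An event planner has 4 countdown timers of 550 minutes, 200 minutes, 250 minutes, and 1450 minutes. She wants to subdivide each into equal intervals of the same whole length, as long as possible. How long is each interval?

50 minutes

The interval must divide each timer length; the longest such is the gcd.
550 = 2 × 5^2 × 11
200 = 2^3 × 5^2
250 = 2 × 5^3
1450 = 2 × 5^2 × 29
gcd(550, 200, 250, 1450) = 2 × 5^2 = 50.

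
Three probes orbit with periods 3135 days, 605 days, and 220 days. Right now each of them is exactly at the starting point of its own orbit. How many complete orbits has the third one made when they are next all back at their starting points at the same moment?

All finish a whole number of cycles simultaneously at t = LCM of the periods.
3135 = 3 × 5 × 11 × 19
605 = 5 × 11^2
220 = 2^2 × 5 × 11
LCM(3135, 605, 220) = 2^2 × 3 × 5 × 11^2 × 19 = 137940.
Orbits for period 220: 137940 / 220 = 627.

627 orbits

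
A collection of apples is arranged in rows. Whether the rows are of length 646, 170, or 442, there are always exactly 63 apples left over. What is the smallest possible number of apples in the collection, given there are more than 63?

42053

N − 63 must be a common multiple of 646, 170, and 442.
646 = 2 × 17 × 19
170 = 2 × 5 × 17
442 = 2 × 13 × 17
LCM(646, 170, 442) = 2 × 5 × 13 × 17 × 19 = 41990.
Smallest N > 63 is LCM + 63 = 41990 + 63 = 42053.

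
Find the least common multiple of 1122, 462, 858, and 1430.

1122 = 2 × 3 × 11 × 17
462 = 2 × 3 × 7 × 11
858 = 2 × 3 × 11 × 13
1430 = 2 × 5 × 11 × 13
LCM(1122, 462, 858, 1430) = 2 × 3 × 5 × 7 × 11 × 13 × 17 = 510510.

510510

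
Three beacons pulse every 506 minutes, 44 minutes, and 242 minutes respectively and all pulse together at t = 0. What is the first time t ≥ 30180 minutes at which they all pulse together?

33396 minutes

Joint pulses occur at multiples of LCM(506, 44, 242).
506 = 2 × 11 × 23
44 = 2^2 × 11
242 = 2 × 11^2
LCM(506, 44, 242) = 2^2 × 11^2 × 23 = 11132.
Smallest multiple of 11132 that is ≥ 30180: ⌈30180/11132⌉ × 11132 = 3 × 11132 = 33396.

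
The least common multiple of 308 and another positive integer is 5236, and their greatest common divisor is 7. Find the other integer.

gcd × lcm = product of the two integers, so the other integer is (7 × 5236) / 308 = 119.

119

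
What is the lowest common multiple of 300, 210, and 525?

2100

300 = 2^2 × 3 × 5^2
210 = 2 × 3 × 5 × 7
525 = 3 × 5^2 × 7
LCM(300, 210, 525) = 2^2 × 3 × 5^2 × 7 = 2100.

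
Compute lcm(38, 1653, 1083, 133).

439698

38 = 2 × 19
1653 = 3 × 19 × 29
1083 = 3 × 19^2
133 = 7 × 19
LCM(38, 1653, 1083, 133) = 2 × 3 × 7 × 19^2 × 29 = 439698.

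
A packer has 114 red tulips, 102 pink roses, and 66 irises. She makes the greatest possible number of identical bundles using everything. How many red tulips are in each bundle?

19

Number of bundles = gcd(114, 102, 66).
114 = 2 × 3 × 19
102 = 2 × 3 × 17
66 = 2 × 3 × 11
gcd(114, 102, 66) = 2 × 3 = 6.
red tulips per bundle = 114 / 6 = 19.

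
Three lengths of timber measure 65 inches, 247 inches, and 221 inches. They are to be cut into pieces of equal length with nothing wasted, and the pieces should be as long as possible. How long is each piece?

13 inches

Each piece length must divide every original length, so the longest possible is gcd(65, 247, 221).
65 = 5 × 13
247 = 13 × 19
221 = 13 × 17
gcd(65, 247, 221) = 13.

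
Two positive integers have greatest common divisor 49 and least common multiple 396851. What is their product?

For any two positive integers, gcd × lcm = product = 49 × 396851 = 19445699.

19445699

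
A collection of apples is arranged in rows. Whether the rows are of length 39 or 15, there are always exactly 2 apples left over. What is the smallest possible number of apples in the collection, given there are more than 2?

197

N − 2 must be a common multiple of 39 and 15.
39 = 3 × 13
15 = 3 × 5
LCM(39, 15) = 3 × 5 × 13 = 195.
Smallest N > 2 is LCM + 2 = 195 + 2 = 197.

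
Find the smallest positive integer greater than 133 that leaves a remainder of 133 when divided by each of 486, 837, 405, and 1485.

N − 133 must be a common multiple of 486, 837, 405, and 1485.
486 = 2 × 3^5
837 = 3^3 × 31
405 = 3^4 × 5
1485 = 3^3 × 5 × 11
LCM(486, 837, 405, 1485) = 2 × 3^5 × 5 × 11 × 31 = 828630.
Smallest N > 133 is LCM + 133 = 828630 + 133 = 828763.

828763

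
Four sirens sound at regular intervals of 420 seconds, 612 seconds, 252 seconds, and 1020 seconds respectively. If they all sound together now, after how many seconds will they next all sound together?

The first simultaneous occurrence is after LCM of the individual periods.
420 = 2^2 × 3 × 5 × 7
612 = 2^2 × 3^2 × 17
252 = 2^2 × 3^2 × 7
1020 = 2^2 × 3 × 5 × 17
LCM(420, 612, 252, 1020) = 2^2 × 3^2 × 5 × 7 × 17 = 21420.

21420 seconds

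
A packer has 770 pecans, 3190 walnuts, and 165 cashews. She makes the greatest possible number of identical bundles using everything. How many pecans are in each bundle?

Number of bundles = gcd(770, 3190, 165).
770 = 2 × 5 × 7 × 11
3190 = 2 × 5 × 11 × 29
165 = 3 × 5 × 11
gcd(770, 3190, 165) = 5 × 11 = 55.
pecans per bundle = 770 / 55 = 14.

14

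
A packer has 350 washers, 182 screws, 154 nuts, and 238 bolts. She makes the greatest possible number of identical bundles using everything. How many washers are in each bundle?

25

Number of bundles = gcd(350, 182, 154, 238).
350 = 2 × 5^2 × 7
182 = 2 × 7 × 13
154 = 2 × 7 × 11
238 = 2 × 7 × 17
gcd(350, 182, 154, 238) = 2 × 7 = 14.
washers per bundle = 350 / 14 = 25.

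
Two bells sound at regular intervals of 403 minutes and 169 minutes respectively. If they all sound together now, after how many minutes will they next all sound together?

5239 minutes

We need the least common multiple of the intervals.
403 = 13 × 31
169 = 13^2
LCM(403, 169) = 13^2 × 31 = 5239.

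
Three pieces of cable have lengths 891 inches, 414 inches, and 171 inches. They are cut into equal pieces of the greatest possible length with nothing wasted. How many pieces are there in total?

164

Piece length = gcd(891, 414, 171).
891 = 3^4 × 11
414 = 2 × 3^2 × 23
171 = 3^2 × 19
gcd(891, 414, 171) = 3^2 = 9.
Total pieces = 891/9 + 414/9 + 171/9 = 99 + 46 + 19 = 164.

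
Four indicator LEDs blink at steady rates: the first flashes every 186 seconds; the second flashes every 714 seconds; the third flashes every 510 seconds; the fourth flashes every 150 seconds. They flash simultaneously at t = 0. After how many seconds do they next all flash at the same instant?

The first simultaneous occurrence is after LCM of the individual periods.
186 = 2 × 3 × 31
714 = 2 × 3 × 7 × 17
510 = 2 × 3 × 5 × 17
150 = 2 × 3 × 5^2
LCM(186, 714, 510, 150) = 2 × 3 × 5^2 × 7 × 17 × 31 = 553350.

553350 seconds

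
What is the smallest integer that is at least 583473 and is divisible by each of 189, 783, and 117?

The integer must be a common multiple of 189, 783, and 117, so a multiple of their LCM.
189 = 3^3 × 7
783 = 3^3 × 29
117 = 3^2 × 13
LCM(189, 783, 117) = 3^3 × 7 × 13 × 29 = 71253.
Smallest multiple of 71253 that is ≥ 583473: ⌈583473/71253⌉ × 71253 = 9 × 71253 = 641277.

641277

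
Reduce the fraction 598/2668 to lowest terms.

598 = 2 × 13 × 23
2668 = 2^2 × 23 × 29
gcd(598, 2668) = 2 × 23 = 46.
Divide numerator and denominator by 46: 598/2668 = 13/58.

13/58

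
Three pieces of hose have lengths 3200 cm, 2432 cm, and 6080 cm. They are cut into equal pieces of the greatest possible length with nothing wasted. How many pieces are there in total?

Piece length = gcd(3200, 2432, 6080).
3200 = 2^7 × 5^2
2432 = 2^7 × 19
6080 = 2^6 × 5 × 19
gcd(3200, 2432, 6080) = 2^6 = 64.
Total pieces = 3200/64 + 2432/64 + 6080/64 = 50 + 38 + 95 = 183.

183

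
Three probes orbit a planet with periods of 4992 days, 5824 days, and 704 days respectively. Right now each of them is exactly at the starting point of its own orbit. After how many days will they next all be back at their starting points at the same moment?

They coincide at every common multiple of the periods; the first is the LCM.
4992 = 2^7 × 3 × 13
5824 = 2^6 × 7 × 13
704 = 2^6 × 11
LCM(4992, 5824, 704) = 2^7 × 3 × 7 × 11 × 13 = 384384.

384384 days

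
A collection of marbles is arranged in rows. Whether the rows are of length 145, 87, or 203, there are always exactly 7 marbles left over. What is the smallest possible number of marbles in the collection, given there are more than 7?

3052

N − 7 must be a common multiple of 145, 87, and 203.
145 = 5 × 29
87 = 3 × 29
203 = 7 × 29
LCM(145, 87, 203) = 3 × 5 × 7 × 29 = 3045.
Smallest N > 7 is LCM + 7 = 3045 + 7 = 3052.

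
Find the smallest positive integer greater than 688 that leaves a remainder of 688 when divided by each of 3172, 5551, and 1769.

644604

N − 688 must be a common multiple of 3172, 5551, and 1769.
3172 = 2^2 × 13 × 61
5551 = 7 × 13 × 61
1769 = 29 × 61
LCM(3172, 5551, 1769) = 2^2 × 7 × 13 × 29 × 61 = 643916.
Smallest N > 688 is LCM + 688 = 643916 + 688 = 644604.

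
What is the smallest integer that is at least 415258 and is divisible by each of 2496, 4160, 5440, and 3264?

424320

The integer must be a common multiple of 2496, 4160, 5440, and 3264, so a multiple of their LCM.
2496 = 2^6 × 3 × 13
4160 = 2^6 × 5 × 13
5440 = 2^6 × 5 × 17
3264 = 2^6 × 3 × 17
LCM(2496, 4160, 5440, 3264) = 2^6 × 3 × 5 × 13 × 17 = 212160.
Smallest multiple of 212160 that is ≥ 415258: ⌈415258/212160⌉ × 212160 = 2 × 212160 = 424320.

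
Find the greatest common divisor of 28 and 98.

14

28 = 2^2 × 7
98 = 2 × 7^2
gcd(28, 98) = 2 × 7 = 14.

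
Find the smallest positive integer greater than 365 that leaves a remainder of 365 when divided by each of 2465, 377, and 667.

N − 365 must be a common multiple of 2465, 377, and 667.
2465 = 5 × 17 × 29
377 = 13 × 29
667 = 23 × 29
LCM(2465, 377, 667) = 5 × 13 × 17 × 23 × 29 = 737035.
Smallest N > 365 is LCM + 365 = 737035 + 365 = 737400.

737400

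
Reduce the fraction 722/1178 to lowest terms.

722 = 2 × 19^2
1178 = 2 × 19 × 31
gcd(722, 1178) = 2 × 19 = 38.
Divide numerator and denominator by 38: 722/1178 = 19/31.

19/31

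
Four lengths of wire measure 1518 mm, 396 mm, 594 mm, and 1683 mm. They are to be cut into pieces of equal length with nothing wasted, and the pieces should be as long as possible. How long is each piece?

33 mm

The greatest length dividing all of 1518, 396, 594, and 1683 is their gcd.
1518 = 2 × 3 × 11 × 23
396 = 2^2 × 3^2 × 11
594 = 2 × 3^3 × 11
1683 = 3^2 × 11 × 17
gcd(1518, 396, 594, 1683) = 3 × 11 = 33.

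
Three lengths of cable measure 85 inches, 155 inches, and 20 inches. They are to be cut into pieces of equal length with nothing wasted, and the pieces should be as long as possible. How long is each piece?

5 inches

The greatest length dividing all of 85, 155, and 20 is their gcd.
85 = 5 × 17
155 = 5 × 31
20 = 2^2 × 5
gcd(85, 155, 20) = 5.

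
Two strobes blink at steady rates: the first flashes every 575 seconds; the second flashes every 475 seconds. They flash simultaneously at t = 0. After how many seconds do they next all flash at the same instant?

The first simultaneous occurrence is after LCM of the individual periods.
575 = 5^2 × 23
475 = 5^2 × 19
LCM(575, 475) = 5^2 × 19 × 23 = 10925.

10925 seconds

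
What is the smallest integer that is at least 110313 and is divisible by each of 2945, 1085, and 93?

123690

The integer must be a common multiple of 2945, 1085, and 93, so a multiple of their LCM.
2945 = 5 × 19 × 31
1085 = 5 × 7 × 31
93 = 3 × 31
LCM(2945, 1085, 93) = 3 × 5 × 7 × 19 × 31 = 61845.
Smallest multiple of 61845 that is ≥ 110313: ⌈110313/61845⌉ × 61845 = 2 × 61845 = 123690.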